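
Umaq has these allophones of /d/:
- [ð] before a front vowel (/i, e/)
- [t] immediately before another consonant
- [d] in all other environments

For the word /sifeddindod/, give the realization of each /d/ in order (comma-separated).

[t], [ð], [d], [d]

Occurrence 1 (position 5): immediately before another consonant → [t].
Occurrence 2 (position 6): before a front vowel (/i, e/) → [ð].
Occurrence 3 (position 9): no conditioning environment matches → elsewhere allophone [d].
Occurrence 4 (position 11): no conditioning environment matches → elsewhere allophone [d].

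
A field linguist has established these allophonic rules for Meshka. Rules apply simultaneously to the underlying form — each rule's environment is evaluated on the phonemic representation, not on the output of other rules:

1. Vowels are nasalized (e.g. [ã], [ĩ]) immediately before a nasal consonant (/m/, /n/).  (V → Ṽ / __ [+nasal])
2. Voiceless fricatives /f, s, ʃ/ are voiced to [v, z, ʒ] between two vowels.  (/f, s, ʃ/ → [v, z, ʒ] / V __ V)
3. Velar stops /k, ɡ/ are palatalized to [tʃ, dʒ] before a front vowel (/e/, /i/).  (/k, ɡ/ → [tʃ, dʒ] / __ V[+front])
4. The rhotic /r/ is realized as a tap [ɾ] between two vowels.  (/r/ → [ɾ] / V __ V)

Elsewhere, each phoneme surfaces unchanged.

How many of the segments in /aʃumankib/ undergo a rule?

4

Segments that undergo a rule: /ʃ/ → [ʒ] (rule 2); /u/ → [ũ] (rule 1); /a/ → [ã] (rule 1); /k/ → [tʃ] (rule 3).
All other segments surface unchanged.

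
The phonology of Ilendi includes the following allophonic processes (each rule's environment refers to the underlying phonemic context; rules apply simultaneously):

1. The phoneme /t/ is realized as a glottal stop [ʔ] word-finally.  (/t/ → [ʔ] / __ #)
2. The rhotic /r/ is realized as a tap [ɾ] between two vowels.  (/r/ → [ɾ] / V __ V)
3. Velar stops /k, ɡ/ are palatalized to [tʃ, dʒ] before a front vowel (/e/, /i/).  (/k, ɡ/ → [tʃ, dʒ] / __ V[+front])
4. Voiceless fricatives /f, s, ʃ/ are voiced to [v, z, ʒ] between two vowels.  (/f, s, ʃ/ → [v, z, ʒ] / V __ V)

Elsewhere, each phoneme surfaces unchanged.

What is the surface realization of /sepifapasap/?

/s/ (word-initial) is in the target of rule 4 but the environment (between two vowels) is not met → [s].
/f/ (between /i/ and /a/) occurs between two vowels → [v] by rule 4.
/s/ (between /a/ and /a/) occurs between two vowels → [z] by rule 4.

[sepivapazap]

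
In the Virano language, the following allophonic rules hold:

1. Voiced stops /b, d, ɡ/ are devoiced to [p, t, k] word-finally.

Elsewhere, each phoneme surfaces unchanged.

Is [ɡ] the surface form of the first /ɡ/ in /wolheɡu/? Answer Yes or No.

Yes

/ɡ/ (between /e/ and /u/) fails the environment for rule 1, so it stays [ɡ].
The actual realization is [ɡ], which matches [ɡ].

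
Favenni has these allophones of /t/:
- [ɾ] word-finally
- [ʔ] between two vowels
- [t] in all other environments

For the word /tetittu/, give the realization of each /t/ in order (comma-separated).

[t], [ʔ], [t], [t]

Occurrence 1 (position 1): no conditioning environment matches → elsewhere allophone [t].
Occurrence 2 (position 3): between two vowels → [ʔ].
Occurrence 3 (position 5): no conditioning environment matches → elsewhere allophone [t].
Occurrence 4 (position 6): no conditioning environment matches → elsewhere allophone [t].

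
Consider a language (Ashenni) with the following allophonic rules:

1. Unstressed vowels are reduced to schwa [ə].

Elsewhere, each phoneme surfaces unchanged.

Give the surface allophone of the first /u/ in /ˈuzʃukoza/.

[u]

/u/ (word-initial) is in the target of rule 1 but the environment (in an unstressed syllable) is not met → [u].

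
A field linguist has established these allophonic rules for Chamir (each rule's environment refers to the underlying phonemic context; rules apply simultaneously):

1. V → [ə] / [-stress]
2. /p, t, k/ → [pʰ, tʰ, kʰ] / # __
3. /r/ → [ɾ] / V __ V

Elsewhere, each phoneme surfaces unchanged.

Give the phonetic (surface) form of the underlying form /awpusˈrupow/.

[əwpəsˈrupəw]

/a/ — word-initial, in an unstressed syllable — surfaces as [ə] (rule 1).
/w/ (between /a/ and /p/) is unaffected → [w].
/p/ (between /w/ and /u/): rule 2 targets it, but not word-initially → unchanged [p].
/u/ (between /p/ and /s/) occurs in an unstressed syllable → [ə] by rule 1.
/s/ (between /u/ and /r/) is unaffected → [s].
/r/ (between /s/ and /u/) fails the environment for rule 3, so it stays [r].
/u/ (between /r/ and /p/) is in the target of rule 1 but the environment (in an unstressed syllable) is not met → [u].
/p/ (between /u/ and /o/) fails the environment for rule 2, so it stays [p].
/o/ (between /p/ and /w/): in an unstressed syllable, so rule 1 applies → [ə].
/w/ (word-final): no rule targets it → [w].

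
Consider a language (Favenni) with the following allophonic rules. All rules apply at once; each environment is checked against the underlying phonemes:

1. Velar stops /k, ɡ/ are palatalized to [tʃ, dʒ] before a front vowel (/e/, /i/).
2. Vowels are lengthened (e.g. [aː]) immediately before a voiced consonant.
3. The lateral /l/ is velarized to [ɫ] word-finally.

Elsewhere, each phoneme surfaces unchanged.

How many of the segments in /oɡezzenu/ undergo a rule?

4

Segments that undergo a rule: /o/ → [oː] (rule 2); /ɡ/ → [dʒ] (rule 1); /e/ → [eː] (rule 2); /e/ → [eː] (rule 2).
All other segments surface unchanged.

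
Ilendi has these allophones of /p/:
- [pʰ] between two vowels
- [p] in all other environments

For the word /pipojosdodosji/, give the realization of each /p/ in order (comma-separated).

Occurrence 1 (position 1): no conditioning environment matches → elsewhere allophone [p].
Occurrence 2 (position 3): between two vowels → [pʰ].

[p], [pʰ]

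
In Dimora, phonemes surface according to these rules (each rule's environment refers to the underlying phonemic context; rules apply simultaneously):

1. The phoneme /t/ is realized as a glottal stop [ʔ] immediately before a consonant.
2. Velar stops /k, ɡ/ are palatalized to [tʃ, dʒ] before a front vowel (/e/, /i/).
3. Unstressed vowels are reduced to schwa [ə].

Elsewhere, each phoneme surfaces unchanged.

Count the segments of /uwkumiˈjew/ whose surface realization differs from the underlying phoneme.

3

Segments that undergo a rule: /u/ → [ə] (rule 3); /u/ → [ə] (rule 3); /i/ → [ə] (rule 3).
All other segments surface unchanged.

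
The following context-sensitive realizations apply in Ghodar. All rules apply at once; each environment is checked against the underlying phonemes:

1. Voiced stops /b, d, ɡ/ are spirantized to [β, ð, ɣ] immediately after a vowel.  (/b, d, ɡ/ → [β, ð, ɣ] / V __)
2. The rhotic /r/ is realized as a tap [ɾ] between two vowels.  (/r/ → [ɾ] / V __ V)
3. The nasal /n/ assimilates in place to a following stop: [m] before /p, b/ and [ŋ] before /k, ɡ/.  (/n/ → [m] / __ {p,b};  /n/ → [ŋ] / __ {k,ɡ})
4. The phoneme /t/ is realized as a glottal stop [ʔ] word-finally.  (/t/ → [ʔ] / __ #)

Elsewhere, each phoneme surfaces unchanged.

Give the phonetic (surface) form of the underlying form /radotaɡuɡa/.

[raðotaɣuɣa]

/r/ (word-initial): rule 2 targets it, but not between two vowels → unchanged [r].
/d/ (between /a/ and /o/) occurs immediately after a vowel → [ð] by rule 1.
/t/ (between /o/ and /a/): rule 4 targets it, but not word-finally → unchanged [t].
/ɡ/ (between /a/ and /u/) occurs immediately after a vowel → [ɣ] by rule 1.
Rule 1 applies to /ɡ/ (between /u/ and /a/: immediately after a vowel) → [ɣ].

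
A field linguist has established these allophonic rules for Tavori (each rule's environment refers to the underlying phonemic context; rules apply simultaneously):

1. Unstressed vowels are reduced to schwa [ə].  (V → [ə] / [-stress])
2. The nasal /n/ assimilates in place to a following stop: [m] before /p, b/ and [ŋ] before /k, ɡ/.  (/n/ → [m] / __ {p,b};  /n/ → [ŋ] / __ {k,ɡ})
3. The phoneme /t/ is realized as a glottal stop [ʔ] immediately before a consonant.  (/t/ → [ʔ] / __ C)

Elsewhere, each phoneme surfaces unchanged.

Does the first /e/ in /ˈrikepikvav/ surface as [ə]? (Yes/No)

Yes

/e/ — between /k/ and /p/, in an unstressed syllable — surfaces as [ə] (rule 1).
The actual realization is [ə], which matches [ə].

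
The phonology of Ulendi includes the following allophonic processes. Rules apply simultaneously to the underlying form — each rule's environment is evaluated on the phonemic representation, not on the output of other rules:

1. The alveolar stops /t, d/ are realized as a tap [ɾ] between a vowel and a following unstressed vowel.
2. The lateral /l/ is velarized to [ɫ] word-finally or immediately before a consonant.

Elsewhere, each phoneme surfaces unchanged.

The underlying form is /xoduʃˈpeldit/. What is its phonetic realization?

[xoɾuʃˈpeɫdit]

/x/ stays [x].
/o/ (between /x/ and /d/): no rule targets it → [o].
/d/ (between /o/ and /u/) occurs between a vowel and a following unstressed vowel → [ɾ] by rule 1.
/u/ (between /d/ and /ʃ/) is unaffected → [u].
/ʃ/ (between /u/ and /p/): no rule targets it → [ʃ].
/p/ (between /ʃ/ and /e/) is unaffected → [p].
/e/ (between /p/ and /l/) is unaffected → [e].
/l/ (between /e/ and /d/) occurs word-finally or immediately before a consonant → [ɫ] by rule 2.
/d/ (between /l/ and /i/) is in the target of rule 1 but the environment (between a vowel and a following unstressed vowel) is not met → [d].
/i/ — not in any rule's target class → [i].
/t/ (word-final): rule 1 targets it, but not between a vowel and a following unstressed vowel → unchanged [t].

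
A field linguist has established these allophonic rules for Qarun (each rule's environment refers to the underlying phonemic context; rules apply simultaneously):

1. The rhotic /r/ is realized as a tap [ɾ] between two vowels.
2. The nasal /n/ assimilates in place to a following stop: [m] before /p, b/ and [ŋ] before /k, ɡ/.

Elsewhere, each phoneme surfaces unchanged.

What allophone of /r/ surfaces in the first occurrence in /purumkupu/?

[ɾ]

/r/ — between /u/ and /u/, between two vowels — surfaces as [ɾ] (rule 1).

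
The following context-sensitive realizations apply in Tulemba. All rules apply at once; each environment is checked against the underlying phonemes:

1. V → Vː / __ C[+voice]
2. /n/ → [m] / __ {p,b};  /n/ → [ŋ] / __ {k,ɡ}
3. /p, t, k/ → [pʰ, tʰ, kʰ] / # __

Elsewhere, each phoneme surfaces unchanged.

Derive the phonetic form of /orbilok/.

/o/ (word-initial) occurs before a voiced consonant → [oː] by rule 1.
/i/ (between /b/ and /l/): before a voiced consonant, so rule 1 applies → [iː].
/o/ (between /l/ and /k/) fails the environment for rule 1, so it stays [o].
/k/ (word-final) is in the target of rule 3 but the environment (word-initially) is not met → [k].

[oːrbiːlok]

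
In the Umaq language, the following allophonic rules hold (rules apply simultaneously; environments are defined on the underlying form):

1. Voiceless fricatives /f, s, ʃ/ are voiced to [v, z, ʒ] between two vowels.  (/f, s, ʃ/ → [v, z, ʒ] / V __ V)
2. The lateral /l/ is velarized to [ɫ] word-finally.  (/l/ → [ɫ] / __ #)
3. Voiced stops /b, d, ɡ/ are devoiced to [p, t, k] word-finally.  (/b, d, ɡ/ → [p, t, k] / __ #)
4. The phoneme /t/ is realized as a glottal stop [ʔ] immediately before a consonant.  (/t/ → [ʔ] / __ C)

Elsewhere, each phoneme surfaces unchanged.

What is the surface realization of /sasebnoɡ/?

/s/ — word-initial; rule 1 does not apply here → [s].
Rule 1 applies to /s/ (between /a/ and /e/: between two vowels) → [z].
/b/ (between /e/ and /n/) is in the target of rule 3 but the environment (word-finally) is not met → [b].
/ɡ/ (word-final) occurs word-finally → [k] by rule 3.

[sazebnok]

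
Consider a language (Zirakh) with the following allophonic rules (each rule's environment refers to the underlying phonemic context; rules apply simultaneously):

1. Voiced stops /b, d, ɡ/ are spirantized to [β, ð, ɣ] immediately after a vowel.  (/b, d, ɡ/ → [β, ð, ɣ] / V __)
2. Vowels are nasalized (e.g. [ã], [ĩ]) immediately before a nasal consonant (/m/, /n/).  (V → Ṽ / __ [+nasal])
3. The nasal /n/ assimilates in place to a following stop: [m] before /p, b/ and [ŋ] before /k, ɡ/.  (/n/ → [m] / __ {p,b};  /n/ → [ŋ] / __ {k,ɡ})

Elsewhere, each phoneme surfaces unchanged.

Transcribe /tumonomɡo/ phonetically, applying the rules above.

[tũmõnõmɡo]

/u/ (between /t/ and /m/) occurs before a nasal consonant → [ũ] by rule 2.
/o/ (between /m/ and /n/): before a nasal consonant, so rule 2 applies → [õ].
/n/ (between /o/ and /o/) fails the environment for rule 3, so it stays [n].
Rule 2 applies to /o/ (between /n/ and /m/: before a nasal consonant) → [õ].
/ɡ/ — between /m/ and /o/; rule 1 does not apply here → [ɡ].
/o/ (word-final): rule 2 targets it, but not before a nasal consonant → unchanged [o].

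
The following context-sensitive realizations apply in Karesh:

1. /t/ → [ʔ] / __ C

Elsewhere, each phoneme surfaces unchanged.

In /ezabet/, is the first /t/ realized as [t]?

Yes

/t/ — word-final; rule 1 does not apply here → [t].
The actual realization is [t], which matches [t].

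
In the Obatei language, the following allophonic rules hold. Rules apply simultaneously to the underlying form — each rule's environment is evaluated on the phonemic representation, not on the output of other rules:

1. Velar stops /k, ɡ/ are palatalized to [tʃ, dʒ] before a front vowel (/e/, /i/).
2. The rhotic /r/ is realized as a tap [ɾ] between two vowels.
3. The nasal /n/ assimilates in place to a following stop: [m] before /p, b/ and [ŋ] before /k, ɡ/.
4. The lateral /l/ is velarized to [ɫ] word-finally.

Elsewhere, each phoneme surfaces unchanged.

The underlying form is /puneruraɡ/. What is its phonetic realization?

/p/ (word-initial) is unaffected → [p].
/u/ — not in any rule's target class → [u].
/n/ (between /u/ and /e/) fails the environment for rule 3, so it stays [n].
/e/ (between /n/ and /r/) is unaffected → [e].
/r/ (between /e/ and /u/): between two vowels, so rule 2 applies → [ɾ].
/u/ — not in any rule's target class → [u].
/r/ meets the environment for rule 2 (between two vowels) → [ɾ].
/a/ (between /r/ and /ɡ/): no rule targets it → [a].
/ɡ/ (word-final) is in the target of rule 1 but the environment (before a front vowel) is not met → [ɡ].

[puneɾuɾaɡ]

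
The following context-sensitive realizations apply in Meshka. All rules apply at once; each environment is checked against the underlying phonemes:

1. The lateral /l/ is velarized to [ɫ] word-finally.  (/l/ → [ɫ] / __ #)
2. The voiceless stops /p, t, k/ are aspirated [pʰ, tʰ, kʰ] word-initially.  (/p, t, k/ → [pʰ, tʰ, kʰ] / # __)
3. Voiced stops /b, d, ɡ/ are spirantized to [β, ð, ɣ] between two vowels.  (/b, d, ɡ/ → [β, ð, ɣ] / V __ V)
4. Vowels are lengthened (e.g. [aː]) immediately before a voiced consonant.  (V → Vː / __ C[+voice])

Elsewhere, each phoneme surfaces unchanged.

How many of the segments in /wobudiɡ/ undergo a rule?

Segments that undergo a rule: /o/ → [oː] (rule 4); /b/ → [β] (rule 3); /u/ → [uː] (rule 4); /d/ → [ð] (rule 3); /i/ → [iː] (rule 4).
All other segments surface unchanged.

5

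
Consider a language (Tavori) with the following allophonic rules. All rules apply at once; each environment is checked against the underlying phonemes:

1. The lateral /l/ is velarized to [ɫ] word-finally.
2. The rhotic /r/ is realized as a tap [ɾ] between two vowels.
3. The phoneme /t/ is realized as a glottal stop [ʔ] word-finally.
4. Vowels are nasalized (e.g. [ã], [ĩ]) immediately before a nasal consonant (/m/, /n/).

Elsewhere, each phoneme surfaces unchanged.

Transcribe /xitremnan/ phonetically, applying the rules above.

/i/ (between /x/ and /t/) is in the target of rule 4 but the environment (before a nasal consonant) is not met → [i].
/t/ — between /i/ and /r/; rule 3 does not apply here → [t].
/r/ (between /t/ and /e/) is in the target of rule 2 but the environment (between two vowels) is not met → [r].
/e/ (between /r/ and /m/) occurs before a nasal consonant → [ẽ] by rule 4.
/a/ meets the environment for rule 4 (before a nasal consonant) → [ã].

[xitrẽmnãn]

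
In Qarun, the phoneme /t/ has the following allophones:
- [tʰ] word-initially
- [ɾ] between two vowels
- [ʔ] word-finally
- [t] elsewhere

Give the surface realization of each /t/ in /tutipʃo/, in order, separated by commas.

Occurrence 1 (position 1): word-initially → [tʰ].
Occurrence 2 (position 3): between two vowels → [ɾ].

[tʰ], [ɾ]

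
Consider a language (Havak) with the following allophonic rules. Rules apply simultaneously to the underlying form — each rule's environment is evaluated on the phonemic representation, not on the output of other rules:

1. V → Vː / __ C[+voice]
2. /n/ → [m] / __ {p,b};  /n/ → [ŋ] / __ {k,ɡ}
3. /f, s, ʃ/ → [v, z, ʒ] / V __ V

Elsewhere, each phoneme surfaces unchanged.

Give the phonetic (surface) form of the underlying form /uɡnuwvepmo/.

/u/ (word-initial): before a voiced consonant, so rule 1 applies → [uː].
/ɡ/ stays [ɡ].
/n/ (between /ɡ/ and /u/) is in the target of rule 2 but the environment (before a labial or velar stop) is not met → [n].
Rule 1 applies to /u/ (between /n/ and /w/: before a voiced consonant) → [uː].
/w/ stays [w].
/v/ (between /w/ and /e/): no rule targets it → [v].
/e/ — between /v/ and /p/; rule 1 does not apply here → [e].
/p/ — not in any rule's target class → [p].
/m/ — not in any rule's target class → [m].
/o/ (word-final) fails the environment for rule 1, so it stays [o].

[uːɡnuːwvepmo]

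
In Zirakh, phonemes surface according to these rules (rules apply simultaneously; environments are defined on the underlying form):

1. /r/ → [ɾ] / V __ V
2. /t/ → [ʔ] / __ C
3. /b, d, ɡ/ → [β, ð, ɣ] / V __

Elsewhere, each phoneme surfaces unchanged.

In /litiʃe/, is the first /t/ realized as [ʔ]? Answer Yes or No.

/t/ (between /i/ and /i/) fails the environment for rule 2, so it stays [t].
The actual realization is [t], not [ʔ].

No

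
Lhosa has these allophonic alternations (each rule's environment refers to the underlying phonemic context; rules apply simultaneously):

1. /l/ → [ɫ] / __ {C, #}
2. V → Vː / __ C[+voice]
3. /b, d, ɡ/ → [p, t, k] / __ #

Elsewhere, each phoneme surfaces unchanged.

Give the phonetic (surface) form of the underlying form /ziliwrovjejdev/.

/z/ (word-initial) is unaffected → [z].
/i/ — between /z/ and /l/, before a voiced consonant — surfaces as [iː] (rule 2).
/l/ (between /i/ and /i/) fails the environment for rule 1, so it stays [l].
/i/ (between /l/ and /w/): before a voiced consonant, so rule 2 applies → [iː].
/w/ (between /i/ and /r/): no rule targets it → [w].
/r/ (between /w/ and /o/) is unaffected → [r].
/o/ meets the environment for rule 2 (before a voiced consonant) → [oː].
/v/ (between /o/ and /j/): no rule targets it → [v].
/j/ (between /v/ and /e/) is unaffected → [j].
/e/ (between /j/ and /j/): before a voiced consonant, so rule 2 applies → [eː].
/j/ (between /e/ and /d/): no rule targets it → [j].
/d/ — between /j/ and /e/; rule 3 does not apply here → [d].
/e/ (between /d/ and /v/): before a voiced consonant, so rule 2 applies → [eː].
/v/ (word-final) is unaffected → [v].

[ziːliːwroːvjeːjdeːv]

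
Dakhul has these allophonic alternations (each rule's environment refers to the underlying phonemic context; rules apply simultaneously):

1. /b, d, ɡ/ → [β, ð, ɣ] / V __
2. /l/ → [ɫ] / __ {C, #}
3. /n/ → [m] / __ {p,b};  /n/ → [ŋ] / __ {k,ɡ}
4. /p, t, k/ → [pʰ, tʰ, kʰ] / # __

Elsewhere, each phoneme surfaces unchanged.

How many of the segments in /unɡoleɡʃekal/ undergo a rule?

3

Segments that undergo a rule: /n/ → [ŋ] (rule 3); /ɡ/ → [ɣ] (rule 1); /l/ → [ɫ] (rule 2).
All other segments surface unchanged.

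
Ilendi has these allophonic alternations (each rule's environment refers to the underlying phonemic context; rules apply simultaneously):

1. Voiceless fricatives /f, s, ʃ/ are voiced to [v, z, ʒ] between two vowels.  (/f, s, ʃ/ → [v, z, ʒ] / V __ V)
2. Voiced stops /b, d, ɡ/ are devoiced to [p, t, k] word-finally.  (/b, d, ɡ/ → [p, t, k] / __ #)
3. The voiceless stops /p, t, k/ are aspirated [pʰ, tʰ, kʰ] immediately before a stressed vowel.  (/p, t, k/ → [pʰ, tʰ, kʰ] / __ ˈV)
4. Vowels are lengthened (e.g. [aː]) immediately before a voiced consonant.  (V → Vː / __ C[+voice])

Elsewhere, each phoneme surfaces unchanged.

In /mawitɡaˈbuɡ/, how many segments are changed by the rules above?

4

Segments that undergo a rule: /a/ → [aː] (rule 4); /a/ → [aː] (rule 4); /u/ → [uː] (rule 4); /ɡ/ → [k] (rule 2).
All other segments surface unchanged.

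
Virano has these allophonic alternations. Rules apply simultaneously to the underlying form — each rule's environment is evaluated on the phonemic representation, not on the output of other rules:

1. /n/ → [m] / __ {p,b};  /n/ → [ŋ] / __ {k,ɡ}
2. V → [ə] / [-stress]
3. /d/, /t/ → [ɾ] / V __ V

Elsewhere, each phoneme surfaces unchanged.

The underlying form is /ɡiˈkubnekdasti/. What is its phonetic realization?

/i/ meets the environment for rule 2 (in an unstressed syllable) → [ə].
/u/ (between /k/ and /b/): rule 2 targets it, but not in an unstressed syllable → unchanged [u].
/n/ (between /b/ and /e/) fails the environment for rule 1, so it stays [n].
/e/ (between /n/ and /k/) occurs in an unstressed syllable → [ə] by rule 2.
/d/ — between /k/ and /a/; rule 3 does not apply here → [d].
Rule 2 applies to /a/ (between /d/ and /s/: in an unstressed syllable) → [ə].
/t/ (between /s/ and /i/): rule 3 targets it, but not between two vowels → unchanged [t].
/i/ (word-final): in an unstressed syllable, so rule 2 applies → [ə].

[ɡəˈkubnəkdəstə]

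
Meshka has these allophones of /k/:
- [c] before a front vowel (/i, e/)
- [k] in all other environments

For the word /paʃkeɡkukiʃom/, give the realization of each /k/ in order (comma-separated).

Occurrence 1 (position 4): before a front vowel → [c].
Occurrence 2 (position 7): no conditioning environment matches → elsewhere allophone [k].
Occurrence 3 (position 9): before a front vowel → [c].

[c], [k], [c]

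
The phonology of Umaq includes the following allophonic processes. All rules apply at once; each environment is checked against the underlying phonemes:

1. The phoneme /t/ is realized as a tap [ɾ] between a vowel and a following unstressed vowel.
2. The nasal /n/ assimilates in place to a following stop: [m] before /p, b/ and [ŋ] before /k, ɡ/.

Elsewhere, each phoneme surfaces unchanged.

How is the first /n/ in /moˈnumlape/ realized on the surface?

/n/ (between /o/ and /u/): rule 2 targets it, but not before a labial or velar stop → unchanged [n].

[n]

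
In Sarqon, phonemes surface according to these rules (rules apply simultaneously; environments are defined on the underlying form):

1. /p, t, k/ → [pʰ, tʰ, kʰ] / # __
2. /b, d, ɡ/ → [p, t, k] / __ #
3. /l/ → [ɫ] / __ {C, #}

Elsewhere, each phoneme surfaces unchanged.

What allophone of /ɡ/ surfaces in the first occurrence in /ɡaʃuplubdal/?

/ɡ/ (word-initial): rule 2 targets it, but not word-finally → unchanged [ɡ].

[ɡ]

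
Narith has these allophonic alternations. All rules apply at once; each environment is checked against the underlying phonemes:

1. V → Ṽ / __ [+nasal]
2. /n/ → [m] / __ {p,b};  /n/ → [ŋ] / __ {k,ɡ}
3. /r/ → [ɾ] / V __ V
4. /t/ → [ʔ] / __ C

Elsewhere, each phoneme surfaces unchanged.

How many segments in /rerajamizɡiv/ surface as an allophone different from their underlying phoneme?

Segments that undergo a rule: /r/ → [ɾ] (rule 3); /a/ → [ã] (rule 1).
All other segments surface unchanged.

2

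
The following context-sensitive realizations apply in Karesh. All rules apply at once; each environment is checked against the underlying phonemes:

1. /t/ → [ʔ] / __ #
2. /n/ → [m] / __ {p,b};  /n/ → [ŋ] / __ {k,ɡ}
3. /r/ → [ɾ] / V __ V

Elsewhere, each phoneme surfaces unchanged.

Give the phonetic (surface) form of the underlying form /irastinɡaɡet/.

/i/ (word-initial) is unaffected → [i].
Rule 3 applies to /r/ (between /i/ and /a/: between two vowels) → [ɾ].
/a/ (between /r/ and /s/): no rule targets it → [a].
/s/ — not in any rule's target class → [s].
/t/ — between /s/ and /i/; rule 1 does not apply here → [t].
/i/ stays [i].
/n/ meets the environment for rule 2 (before a labial or velar stop) → [ŋ].
/ɡ/ — not in any rule's target class → [ɡ].
/a/ stays [a].
/ɡ/ stays [ɡ].
/e/ (between /ɡ/ and /t/): no rule targets it → [e].
/t/ meets the environment for rule 1 (word-finally) → [ʔ].

[iɾastiŋɡaɡeʔ]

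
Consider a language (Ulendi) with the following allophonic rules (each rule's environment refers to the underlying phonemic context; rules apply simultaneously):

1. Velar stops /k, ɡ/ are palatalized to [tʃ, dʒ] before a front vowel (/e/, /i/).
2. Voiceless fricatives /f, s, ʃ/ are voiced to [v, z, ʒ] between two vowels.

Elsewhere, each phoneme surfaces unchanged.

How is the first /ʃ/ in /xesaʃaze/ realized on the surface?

[ʒ]

/ʃ/ — between /a/ and /a/, between two vowels — surfaces as [ʒ] (rule 2).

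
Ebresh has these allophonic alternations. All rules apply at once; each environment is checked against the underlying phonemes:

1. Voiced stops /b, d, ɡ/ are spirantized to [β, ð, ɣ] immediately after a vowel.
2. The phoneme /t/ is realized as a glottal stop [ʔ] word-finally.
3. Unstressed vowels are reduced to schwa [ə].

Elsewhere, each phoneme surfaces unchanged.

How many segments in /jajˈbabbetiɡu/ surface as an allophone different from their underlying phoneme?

Segments that undergo a rule: /a/ → [ə] (rule 3); /b/ → [β] (rule 1); /e/ → [ə] (rule 3); /i/ → [ə] (rule 3); /ɡ/ → [ɣ] (rule 1); /u/ → [ə] (rule 3).
All other segments surface unchanged.

6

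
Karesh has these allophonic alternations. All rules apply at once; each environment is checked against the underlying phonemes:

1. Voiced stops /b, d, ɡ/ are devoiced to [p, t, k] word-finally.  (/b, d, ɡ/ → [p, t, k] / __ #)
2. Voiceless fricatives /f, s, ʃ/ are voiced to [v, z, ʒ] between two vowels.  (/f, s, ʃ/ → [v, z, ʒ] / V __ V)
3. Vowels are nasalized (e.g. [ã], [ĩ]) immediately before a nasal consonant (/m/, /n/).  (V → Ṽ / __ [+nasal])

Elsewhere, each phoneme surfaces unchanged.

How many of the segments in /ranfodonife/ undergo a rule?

3

Segments that undergo a rule: /a/ → [ã] (rule 3); /o/ → [õ] (rule 3); /f/ → [v] (rule 2).
All other segments surface unchanged.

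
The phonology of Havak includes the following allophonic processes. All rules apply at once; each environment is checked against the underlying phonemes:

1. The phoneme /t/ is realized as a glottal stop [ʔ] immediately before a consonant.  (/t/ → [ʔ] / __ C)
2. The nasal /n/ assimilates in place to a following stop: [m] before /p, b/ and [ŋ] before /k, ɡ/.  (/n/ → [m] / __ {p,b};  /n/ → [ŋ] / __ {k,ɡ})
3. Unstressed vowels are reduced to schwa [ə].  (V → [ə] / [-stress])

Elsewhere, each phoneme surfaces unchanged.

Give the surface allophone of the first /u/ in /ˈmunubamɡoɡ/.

/u/ (between /m/ and /n/) fails the environment for rule 3, so it stays [u].

[u]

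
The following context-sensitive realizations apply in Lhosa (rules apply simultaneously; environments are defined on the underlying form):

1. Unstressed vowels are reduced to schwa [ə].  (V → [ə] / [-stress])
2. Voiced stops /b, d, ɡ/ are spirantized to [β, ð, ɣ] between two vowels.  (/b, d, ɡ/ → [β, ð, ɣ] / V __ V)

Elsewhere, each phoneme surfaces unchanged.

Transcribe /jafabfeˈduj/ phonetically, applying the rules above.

/j/ (word-initial) is unaffected → [j].
/a/ — between /j/ and /f/, in an unstressed syllable — surfaces as [ə] (rule 1).
/f/ (between /a/ and /a/): no rule targets it → [f].
/a/ (between /f/ and /b/) occurs in an unstressed syllable → [ə] by rule 1.
/b/ (between /a/ and /f/): rule 2 targets it, but not between two vowels → unchanged [b].
/f/ (between /b/ and /e/): no rule targets it → [f].
/e/ (between /f/ and /d/) occurs in an unstressed syllable → [ə] by rule 1.
/d/ (between /e/ and /u/) occurs between two vowels → [ð] by rule 2.
/u/ — between /d/ and /j/; rule 1 does not apply here → [u].
/j/ (word-final): no rule targets it → [j].

[jəfəbfəˈðuj]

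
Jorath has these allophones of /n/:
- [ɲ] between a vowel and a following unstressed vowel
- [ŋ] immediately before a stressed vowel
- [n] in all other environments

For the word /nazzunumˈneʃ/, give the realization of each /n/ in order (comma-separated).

Occurrence 1 (position 1): no conditioning environment matches → elsewhere allophone [n].
Occurrence 2 (position 6): between a vowel and a following unstressed vowel → [ɲ].
Occurrence 3 (position 9): immediately before a stressed vowel → [ŋ].

[n], [ɲ], [ŋ]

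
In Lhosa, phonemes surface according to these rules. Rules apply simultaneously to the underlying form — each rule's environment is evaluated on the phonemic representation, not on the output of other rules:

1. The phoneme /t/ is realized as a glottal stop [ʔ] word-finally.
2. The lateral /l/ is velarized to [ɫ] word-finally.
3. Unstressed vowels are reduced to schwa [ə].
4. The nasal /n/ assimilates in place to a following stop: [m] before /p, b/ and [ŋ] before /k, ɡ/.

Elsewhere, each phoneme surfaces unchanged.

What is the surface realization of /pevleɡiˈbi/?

[pəvləɡəˈbi]

/e/ — between /p/ and /v/, in an unstressed syllable — surfaces as [ə] (rule 3).
/l/ (between /v/ and /e/) fails the environment for rule 2, so it stays [l].
/e/ — between /l/ and /ɡ/, in an unstressed syllable — surfaces as [ə] (rule 3).
/i/ meets the environment for rule 3 (in an unstressed syllable) → [ə].
/i/ (word-final): rule 3 targets it, but not in an unstressed syllable → unchanged [i].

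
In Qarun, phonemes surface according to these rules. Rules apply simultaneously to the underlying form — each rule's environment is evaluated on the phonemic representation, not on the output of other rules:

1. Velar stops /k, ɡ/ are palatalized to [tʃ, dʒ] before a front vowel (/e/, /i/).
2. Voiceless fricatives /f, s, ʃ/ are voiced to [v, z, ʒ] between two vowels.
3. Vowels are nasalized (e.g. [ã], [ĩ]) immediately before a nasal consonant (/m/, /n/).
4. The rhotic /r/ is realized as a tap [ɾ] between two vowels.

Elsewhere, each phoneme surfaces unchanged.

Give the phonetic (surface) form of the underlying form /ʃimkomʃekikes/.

/ʃ/ (word-initial): rule 2 targets it, but not between two vowels → unchanged [ʃ].
/i/ (between /ʃ/ and /m/) occurs before a nasal consonant → [ĩ] by rule 3.
/m/ stays [m].
/k/ (between /m/ and /o/): rule 1 targets it, but not before a front vowel → unchanged [k].
/o/ — between /k/ and /m/, before a nasal consonant — surfaces as [õ] (rule 3).
/m/ — not in any rule's target class → [m].
/ʃ/ — between /m/ and /e/; rule 2 does not apply here → [ʃ].
/e/ — between /ʃ/ and /k/; rule 3 does not apply here → [e].
/k/ (between /e/ and /i/): before a front vowel, so rule 1 applies → [tʃ].
/i/ (between /k/ and /k/): rule 3 targets it, but not before a nasal consonant → unchanged [i].
/k/ (between /i/ and /e/): before a front vowel, so rule 1 applies → [tʃ].
/e/ (between /k/ and /s/) is in the target of rule 3 but the environment (before a nasal consonant) is not met → [e].
/s/ — word-final; rule 2 does not apply here → [s].

[ʃĩmkõmʃetʃitʃes]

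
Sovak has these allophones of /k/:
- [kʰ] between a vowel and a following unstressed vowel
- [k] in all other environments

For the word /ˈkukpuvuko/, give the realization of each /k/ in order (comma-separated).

[k], [k], [kʰ]

Occurrence 1 (position 1): no conditioning environment matches → elsewhere allophone [k].
Occurrence 2 (position 3): no conditioning environment matches → elsewhere allophone [k].
Occurrence 3 (position 8): between a vowel and a following unstressed vowel → [kʰ].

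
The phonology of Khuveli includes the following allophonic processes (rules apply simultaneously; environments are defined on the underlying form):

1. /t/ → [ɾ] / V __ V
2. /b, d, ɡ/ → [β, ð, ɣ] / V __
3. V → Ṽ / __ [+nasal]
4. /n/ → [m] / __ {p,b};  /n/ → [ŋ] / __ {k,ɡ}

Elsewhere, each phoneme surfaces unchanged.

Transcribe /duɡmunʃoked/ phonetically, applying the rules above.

[duɣmũnʃokeð]

/d/ (word-initial) is in the target of rule 2 but the environment (immediately after a vowel) is not met → [d].
/u/ (between /d/ and /ɡ/) fails the environment for rule 3, so it stays [u].
/ɡ/ meets the environment for rule 2 (immediately after a vowel) → [ɣ].
/u/ meets the environment for rule 3 (before a nasal consonant) → [ũ].
/n/ (between /u/ and /ʃ/): rule 4 targets it, but not before a labial or velar stop → unchanged [n].
/o/ — between /ʃ/ and /k/; rule 3 does not apply here → [o].
/e/ — between /k/ and /d/; rule 3 does not apply here → [e].
Rule 2 applies to /d/ (word-final: immediately after a vowel) → [ð].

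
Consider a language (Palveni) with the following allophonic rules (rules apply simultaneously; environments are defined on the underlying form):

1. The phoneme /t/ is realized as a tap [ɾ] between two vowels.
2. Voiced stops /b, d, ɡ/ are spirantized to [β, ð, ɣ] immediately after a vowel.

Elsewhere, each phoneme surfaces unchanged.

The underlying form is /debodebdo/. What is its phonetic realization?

/d/ (word-initial): rule 2 targets it, but not immediately after a vowel → unchanged [d].
/b/ meets the environment for rule 2 (immediately after a vowel) → [β].
Rule 2 applies to /d/ (between /o/ and /e/: immediately after a vowel) → [ð].
Rule 2 applies to /b/ (between /e/ and /d/: immediately after a vowel) → [β].
/d/ — between /b/ and /o/; rule 2 does not apply here → [d].

[deβoðeβdo]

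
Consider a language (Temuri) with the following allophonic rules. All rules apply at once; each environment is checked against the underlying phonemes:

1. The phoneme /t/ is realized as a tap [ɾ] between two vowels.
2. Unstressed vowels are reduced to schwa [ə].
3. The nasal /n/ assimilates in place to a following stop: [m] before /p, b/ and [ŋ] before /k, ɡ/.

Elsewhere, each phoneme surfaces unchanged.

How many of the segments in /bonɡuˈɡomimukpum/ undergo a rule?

Segments that undergo a rule: /o/ → [ə] (rule 2); /n/ → [ŋ] (rule 3); /u/ → [ə] (rule 2); /i/ → [ə] (rule 2); /u/ → [ə] (rule 2); /u/ → [ə] (rule 2).
All other segments surface unchanged.

6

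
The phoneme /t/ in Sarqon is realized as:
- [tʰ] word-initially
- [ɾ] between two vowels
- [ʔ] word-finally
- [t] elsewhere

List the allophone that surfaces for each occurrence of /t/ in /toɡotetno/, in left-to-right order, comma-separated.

Occurrence 1 (position 1): word-initially → [tʰ].
Occurrence 2 (position 5): between two vowels → [ɾ].
Occurrence 3 (position 7): no conditioning environment matches → elsewhere allophone [t].

[tʰ], [ɾ], [t]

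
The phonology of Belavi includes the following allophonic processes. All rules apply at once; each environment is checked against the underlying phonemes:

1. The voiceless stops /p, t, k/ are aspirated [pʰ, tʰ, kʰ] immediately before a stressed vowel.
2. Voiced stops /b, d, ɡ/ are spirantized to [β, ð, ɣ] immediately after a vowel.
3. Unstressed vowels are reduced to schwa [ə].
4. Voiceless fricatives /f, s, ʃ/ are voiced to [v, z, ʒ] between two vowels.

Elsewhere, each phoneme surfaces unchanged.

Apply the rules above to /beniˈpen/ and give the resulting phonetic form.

[bənəˈpʰen]

/b/ (word-initial): rule 2 targets it, but not immediately after a vowel → unchanged [b].
/e/ (between /b/ and /n/) occurs in an unstressed syllable → [ə] by rule 3.
/i/ — between /n/ and /p/, in an unstressed syllable — surfaces as [ə] (rule 3).
/p/ (between /i/ and /e/): immediately before a stressed vowel, so rule 1 applies → [pʰ].
/e/ (between /p/ and /n/) fails the environment for rule 3, so it stays [e].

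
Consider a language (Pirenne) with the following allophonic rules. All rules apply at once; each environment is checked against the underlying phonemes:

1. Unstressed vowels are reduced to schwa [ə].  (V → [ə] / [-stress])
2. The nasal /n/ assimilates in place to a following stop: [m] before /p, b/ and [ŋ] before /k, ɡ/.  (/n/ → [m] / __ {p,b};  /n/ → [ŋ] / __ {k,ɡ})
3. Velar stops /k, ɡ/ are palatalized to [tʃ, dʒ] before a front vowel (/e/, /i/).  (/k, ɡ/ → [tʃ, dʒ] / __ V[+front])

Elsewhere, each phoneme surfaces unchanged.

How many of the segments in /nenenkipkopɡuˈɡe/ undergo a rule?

Segments that undergo a rule: /e/ → [ə] (rule 1); /e/ → [ə] (rule 1); /n/ → [ŋ] (rule 2); /k/ → [tʃ] (rule 3); /i/ → [ə] (rule 1); /o/ → [ə] (rule 1); /u/ → [ə] (rule 1); /ɡ/ → [dʒ] (rule 3).
All other segments surface unchanged.

8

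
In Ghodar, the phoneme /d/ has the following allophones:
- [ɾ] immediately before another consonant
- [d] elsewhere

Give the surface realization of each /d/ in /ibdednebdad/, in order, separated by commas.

Occurrence 1 (position 3): no conditioning environment matches → elsewhere allophone [d].
Occurrence 2 (position 5): immediately before another consonant → [ɾ].
Occurrence 3 (position 9): no conditioning environment matches → elsewhere allophone [d].
Occurrence 4 (position 11): no conditioning environment matches → elsewhere allophone [d].

[d], [ɾ], [d], [d]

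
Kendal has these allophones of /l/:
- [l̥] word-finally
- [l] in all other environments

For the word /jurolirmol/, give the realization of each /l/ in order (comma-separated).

Occurrence 1 (position 5): no conditioning environment matches → elsewhere allophone [l].
Occurrence 2 (position 10): word-finally → [l̥].

[l], [l̥]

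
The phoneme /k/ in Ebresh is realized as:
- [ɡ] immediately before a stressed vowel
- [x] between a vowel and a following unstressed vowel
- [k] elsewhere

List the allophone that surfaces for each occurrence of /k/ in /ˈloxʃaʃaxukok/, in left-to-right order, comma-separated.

Occurrence 1 (position 10): between a vowel and a following unstressed vowel → [x].
Occurrence 2 (position 12): no conditioning environment matches → elsewhere allophone [k].

[x], [k]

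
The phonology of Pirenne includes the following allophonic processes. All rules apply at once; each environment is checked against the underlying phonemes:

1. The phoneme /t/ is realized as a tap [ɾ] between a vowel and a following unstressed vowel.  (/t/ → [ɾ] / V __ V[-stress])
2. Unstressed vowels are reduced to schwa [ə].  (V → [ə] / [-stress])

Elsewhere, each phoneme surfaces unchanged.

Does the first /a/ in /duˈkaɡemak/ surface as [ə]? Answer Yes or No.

No

/a/ (between /k/ and /ɡ/) is in the target of rule 2 but the environment (in an unstressed syllable) is not met → [a].
The actual realization is [a], not [ə].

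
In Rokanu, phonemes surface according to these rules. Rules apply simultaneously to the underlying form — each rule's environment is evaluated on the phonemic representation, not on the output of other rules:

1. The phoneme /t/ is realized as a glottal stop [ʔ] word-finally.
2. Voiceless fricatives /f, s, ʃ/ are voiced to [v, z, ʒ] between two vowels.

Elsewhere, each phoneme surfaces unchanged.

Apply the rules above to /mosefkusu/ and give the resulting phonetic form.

[mozefkuzu]

/m/ (word-initial): no rule targets it → [m].
/o/ (between /m/ and /s/): no rule targets it → [o].
/s/ — between /o/ and /e/, between two vowels — surfaces as [z] (rule 2).
/e/ (between /s/ and /f/): no rule targets it → [e].
/f/ — between /e/ and /k/; rule 2 does not apply here → [f].
/k/ (between /f/ and /u/): no rule targets it → [k].
/u/ — not in any rule's target class → [u].
/s/ meets the environment for rule 2 (between two vowels) → [z].
/u/ (word-final): no rule targets it → [u].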